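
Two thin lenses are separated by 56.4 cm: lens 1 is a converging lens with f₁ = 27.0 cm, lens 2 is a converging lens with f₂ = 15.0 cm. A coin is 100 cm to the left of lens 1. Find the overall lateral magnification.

Lens 1: 1/d_i1 = 1/(27.0) − 1/(100) = 0.02704, so d_i1 = 36.99 cm; m₁ = −d_i1/d_o1 = -0.3699.
d_o2 = 56.4 − (36.99) = 19.41 cm.
Lens 2: 1/d_i2 = 1/(15.0) − 1/(19.41) = 0.01515, so d_i2 = 66.02 cm; m₂ = −d_i2/d_o2 = -3.401.
m = m₁·m₂ = (-0.3699)(-3.401) = +1.26.

m = +1.26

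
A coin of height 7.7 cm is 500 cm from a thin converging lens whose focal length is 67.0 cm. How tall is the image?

1.19 cm

1/d_i = 1/f − 1/d_o = 1/(67.00) − 1/(500) = 0.01293, so d_i = 77.37 cm.
m = −d_i/d_o = -0.1547.
|h_i| = |m|·h_o = 0.1547 × 7.7 = 1.19 cm. The image is real, inverted and reduced, on the far side of the lens.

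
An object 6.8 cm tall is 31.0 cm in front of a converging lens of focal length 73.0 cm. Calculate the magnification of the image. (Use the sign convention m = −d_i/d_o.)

m = +1.74

1/d_i = 1/f − 1/d_o = 1/(73.00) − 1/(31.0) = -0.01856, so d_i = -53.88 cm.
m = −d_i/d_o = −(-53.88)/(31.0) = +1.74.
The image is virtual, upright and enlarged, on the same side as the object.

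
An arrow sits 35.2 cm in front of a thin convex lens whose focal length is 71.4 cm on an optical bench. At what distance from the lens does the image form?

69.4 cm

Lens equation: 1/v = 1/f − 1/u = 1/(71.40) − 1/(35.2) = 0.01401 − 0.02841 = -0.01440, so v = -69.4 cm.
The image is virtual, upright and enlarged, on the same side as the object.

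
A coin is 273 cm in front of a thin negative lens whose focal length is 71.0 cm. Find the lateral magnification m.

For a negative lens, f = -71.0 cm.
1/d_i = 1/f − 1/d_o = 1/(-71.00) − 1/(273) = -0.01775, so d_i = -56.35 cm.
m = −d_i/d_o = −(-56.35)/(273) = +0.206.
The image is virtual, upright and reduced, on the same side as the object.

m = +0.206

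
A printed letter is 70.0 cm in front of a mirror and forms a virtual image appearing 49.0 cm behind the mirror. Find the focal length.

f = -163 cm (convex)

Virtual image ⇒ d_i = −49.0 cm.
1/f = 1/d_o + 1/d_i = 1/(70.0) + 1/(-49.0) = -0.006122, so f = -163 cm.
Since f is negative, the mirror is convex.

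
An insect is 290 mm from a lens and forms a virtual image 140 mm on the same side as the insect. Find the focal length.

f = -271 mm (diverging)

Virtual image ⇒ d_i = −140 mm.
1/f = 1/d_o + 1/d_i = 1/(290) + 1/(-140) = -0.003695, so f = -271 mm.
Since f is negative, the lens is diverging.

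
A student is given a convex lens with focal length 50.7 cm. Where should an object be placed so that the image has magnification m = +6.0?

42.3 cm

m = −d_i/d_o ⇒ d_i = −m·d_o.
1/f = 1/d_o + 1/d_i = 1/d_o − 1/(m·d_o) = (1 − 1/m)/d_o, so d_o = f(1 − 1/m) = (50.70)(1 − 1/(+6.0)) = 42.3 cm.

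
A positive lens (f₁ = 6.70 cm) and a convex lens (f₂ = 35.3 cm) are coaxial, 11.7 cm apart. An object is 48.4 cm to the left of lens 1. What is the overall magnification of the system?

Lens 1: 1/d_i1 = 1/(6.70) − 1/(48.4) = 0.1286, so d_i1 = 7.776 cm; m₁ = −d_i1/d_o1 = -0.1607.
d_o2 = 11.7 − (7.776) = 3.924 cm.
Lens 2: 1/d_i2 = 1/(35.3) − 1/(3.924) = -0.2265, so d_i2 = -4.415 cm; m₂ = −d_i2/d_o2 = +1.125.
m = m₁·m₂ = (-0.1607)(+1.125) = -0.181.

m = -0.181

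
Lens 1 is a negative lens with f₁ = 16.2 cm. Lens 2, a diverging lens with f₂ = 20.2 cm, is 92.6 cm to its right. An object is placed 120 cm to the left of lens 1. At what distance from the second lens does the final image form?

17.0 cm

Lens 1 is diverging, so f₁ = −16.2 cm.
Lens 1: 1/d_i1 = 1/f₁ − 1/d_o1 = 1/(-16.2) − 1/(120) = -0.07006, so d_i1 = -14.27 cm.
The intermediate image is 14.27 cm to the left of lens 1 (virtual), which is 92.6 − (-14.27) = 106.9 cm to the left of lens 2, so d_o2 = +106.9 cm.
Lens 2 is diverging, so f₂ = −20.2 cm.
Lens 2: 1/d_i2 = 1/f₂ − 1/d_o2 = 1/(-20.2) − 1/(106.9) = -0.05886, so d_i2 = -17.0 cm.
The final image is virtual, 17.0 cm to the left of lens 2 (overall magnification ≈ 0.019).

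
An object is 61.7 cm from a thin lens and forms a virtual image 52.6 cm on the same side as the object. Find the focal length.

Virtual image ⇒ d_i = −52.6 cm.
1/f = 1/d_o + 1/d_i = 1/(61.7) + 1/(-52.6) = -0.002804, so f = -357 cm.
Since f is negative, the thin lens is diverging.

f = -357 cm (diverging)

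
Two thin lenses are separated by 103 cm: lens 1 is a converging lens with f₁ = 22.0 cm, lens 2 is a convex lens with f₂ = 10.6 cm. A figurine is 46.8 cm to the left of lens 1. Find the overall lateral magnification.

Lens 1: 1/d_i1 = 1/(22.0) − 1/(46.8) = 0.02409, so d_i1 = 41.52 cm; m₁ = −d_i1/d_o1 = -0.8872.
d_o2 = 103 − (41.52) = 61.48 cm.
Lens 2: 1/d_i2 = 1/(10.6) − 1/(61.48) = 0.07807, so d_i2 = 12.81 cm; m₂ = −d_i2/d_o2 = -0.2083.
m = m₁·m₂ = (-0.8872)(-0.2083) = +0.185.

m = +0.185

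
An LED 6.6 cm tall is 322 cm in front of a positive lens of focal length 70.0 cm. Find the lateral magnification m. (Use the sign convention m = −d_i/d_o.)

m = -0.278

1/d_i = 1/f − 1/d_o = 1/(70.00) − 1/(322) = 0.01118, so d_i = 89.44 cm.
m = −d_i/d_o = −(89.44)/(322) = -0.278.
The image is real, inverted and reduced, on the far side of the lens.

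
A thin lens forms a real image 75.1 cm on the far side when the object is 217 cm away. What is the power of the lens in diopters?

d_i = +75.1 cm.
1/f = 1/d_o + 1/d_i = 1/(217) + 1/(75.1) = 0.01792 cm⁻¹.
f = 55.79 cm = 0.5579 m, so P = 1/f = +1.79 D.

P = +1.79 D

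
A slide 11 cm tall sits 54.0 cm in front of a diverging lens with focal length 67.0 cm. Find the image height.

For a diverging lens, f = -67.0 cm.
1/d_i = 1/f − 1/d_o = 1/(-67.00) − 1/(54.0) = -0.03344, so d_i = -29.90 cm.
m = −d_i/d_o = +0.5537.
|h_i| = |m|·h_o = 0.5537 × 11 = 6.09 cm. The image is virtual, upright and reduced, on the same side as the object.

6.09 cm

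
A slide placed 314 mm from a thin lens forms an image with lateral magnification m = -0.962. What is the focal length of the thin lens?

m = −d_i/d_o ⇒ d_i = −m·d_o = −(-0.962)·(314) = 302.1 mm.
1/f = 1/d_o + 1/d_i = 1/(314) + 1/(302.1) = 0.006495, so f = 154 mm.
Since f is positive, the thin lens is converging.

f = 154 mm (converging)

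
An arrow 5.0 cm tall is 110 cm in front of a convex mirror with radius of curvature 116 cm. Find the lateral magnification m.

m = +0.345

f = R/2 = 116/2 = 58.00 cm; for a convex mirror, f = -58.00 cm.
1/d_i = 1/f − 1/d_o = 1/(-58.00) − 1/(110) = -0.02633, so d_i = -37.98 cm.
m = −d_i/d_o = −(-37.98)/(110) = +0.345.
The image is virtual, upright and reduced, behind the mirror.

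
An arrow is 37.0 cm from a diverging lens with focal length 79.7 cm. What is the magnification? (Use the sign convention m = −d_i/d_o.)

For a diverging lens, f = -79.7 cm.
1/d_i = 1/f − 1/d_o = 1/(-79.70) − 1/(37.0) = -0.03957, so d_i = -25.27 cm.
m = −d_i/d_o = −(-25.27)/(37.0) = +0.683.
The image is virtual, upright and reduced, on the same side as the object.

m = +0.683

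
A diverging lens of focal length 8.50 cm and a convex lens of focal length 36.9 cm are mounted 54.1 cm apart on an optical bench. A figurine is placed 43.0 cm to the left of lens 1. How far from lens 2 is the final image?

92.9 cm

Lens 1 is diverging, so f₁ = −8.50 cm.
Lens 1: 1/d_i1 = 1/f₁ − 1/d_o1 = 1/(-8.50) − 1/(43.0) = -0.1409, so d_i1 = -7.097 cm.
The intermediate image is 7.097 cm to the left of lens 1 (virtual), which is 54.1 − (-7.097) = 61.20 cm to the left of lens 2, so d_o2 = +61.20 cm.
Lens 2: 1/d_i2 = 1/f₂ − 1/d_o2 = 1/(36.9) − 1/(61.20) = 0.01076, so d_i2 = 92.9 cm.
The final image is real, 92.9 cm to the right of lens 2 (overall magnification ≈ -0.25).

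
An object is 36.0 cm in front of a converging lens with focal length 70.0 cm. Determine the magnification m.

m = +2.06

1/d_i = 1/f − 1/d_o = 1/(70.00) − 1/(36.0) = -0.01349, so d_i = -74.12 cm.
m = −d_i/d_o = −(-74.12)/(36.0) = +2.06.
The image is virtual, upright and enlarged, on the same side as the object.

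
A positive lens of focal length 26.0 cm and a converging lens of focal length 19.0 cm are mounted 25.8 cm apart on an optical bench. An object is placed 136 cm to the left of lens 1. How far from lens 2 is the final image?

Lens 1: 1/d_i1 = 1/f₁ − 1/d_o1 = 1/(26.0) − 1/(136) = 0.03111, so d_i1 = 32.15 cm.
The intermediate image is 32.15 cm to the right of lens 1, which lies 6.350 cm to the right of lens 2 — a virtual object — so d_o2 = −6.350 cm.
Lens 2: 1/d_i2 = 1/f₂ − 1/d_o2 = 1/(19.0) − 1/(-6.350) = 0.2101, so d_i2 = 4.76 cm.
The final image is real, 4.76 cm to the right of lens 2 (overall magnification ≈ -0.18).

4.76 cm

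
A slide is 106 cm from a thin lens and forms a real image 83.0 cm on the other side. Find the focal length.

Real image ⇒ d_i = +83.0 cm.
1/f = 1/d_o + 1/d_i = 1/(106) + 1/(83.0) = 0.02148, so f = 46.6 cm.
Since f is positive, the thin lens is converging.

f = 46.6 cm (converging)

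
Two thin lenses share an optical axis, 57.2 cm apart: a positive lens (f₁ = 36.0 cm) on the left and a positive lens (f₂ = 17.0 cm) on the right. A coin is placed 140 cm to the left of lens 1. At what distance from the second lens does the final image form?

Lens 1: 1/d_i1 = 1/f₁ − 1/d_o1 = 1/(36.0) − 1/(140) = 0.02063, so d_i1 = 48.46 cm.
The intermediate image is 48.46 cm to the right of lens 1, which is 57.2 − (48.46) = 8.740 cm to the left of lens 2, so d_o2 = +8.740 cm.
Lens 2: 1/d_i2 = 1/f₂ − 1/d_o2 = 1/(17.0) − 1/(8.740) = -0.05559, so d_i2 = -18.0 cm.
The final image is virtual, 18.0 cm to the left of lens 2 (overall magnification ≈ -0.71).

18.0 cm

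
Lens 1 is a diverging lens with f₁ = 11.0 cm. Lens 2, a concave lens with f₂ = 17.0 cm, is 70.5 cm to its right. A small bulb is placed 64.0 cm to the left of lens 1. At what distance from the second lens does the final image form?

14.0 cm

Lens 1 is diverging, so f₁ = −11.0 cm.
Lens 1: 1/d_i1 = 1/f₁ − 1/d_o1 = 1/(-11.0) − 1/(64.0) = -0.1065, so d_i1 = -9.387 cm.
The intermediate image is 9.387 cm to the left of lens 1 (virtual), which is 70.5 − (-9.387) = 79.89 cm to the left of lens 2, so d_o2 = +79.89 cm.
Lens 2 is diverging, so f₂ = −17.0 cm.
Lens 2: 1/d_i2 = 1/f₂ − 1/d_o2 = 1/(-17.0) − 1/(79.89) = -0.07134, so d_i2 = -14.0 cm.
The final image is virtual, 14.0 cm to the left of lens 2 (overall magnification ≈ 0.026).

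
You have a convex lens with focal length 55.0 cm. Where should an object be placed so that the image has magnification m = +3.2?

m = −d_i/d_o ⇒ d_i = −m·d_o.
1/f = 1/d_o + 1/d_i = 1/d_o − 1/(m·d_o) = (1 − 1/m)/d_o, so d_o = f(1 − 1/m) = (55.00)(1 − 1/(+3.2)) = 37.8 cm.

37.8 cm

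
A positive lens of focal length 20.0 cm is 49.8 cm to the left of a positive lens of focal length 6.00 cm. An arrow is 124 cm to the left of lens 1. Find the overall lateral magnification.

m = +0.0578

Lens 1: 1/d_i1 = 1/(20.0) − 1/(124) = 0.04194, so d_i1 = 23.85 cm; m₁ = −d_i1/d_o1 = -0.1923.
d_o2 = 49.8 − (23.85) = 25.95 cm.
Lens 2: 1/d_i2 = 1/(6.00) − 1/(25.95) = 0.1281, so d_i2 = 7.805 cm; m₂ = −d_i2/d_o2 = -0.3008.
m = m₁·m₂ = (-0.1923)(-0.3008) = +0.0578.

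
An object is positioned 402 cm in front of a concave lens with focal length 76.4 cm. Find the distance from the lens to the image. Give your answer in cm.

64.2 cm

For a concave lens, f = -76.4 cm.
Thin-lens equation: 1/q = 1/f − 1/p = 1/(-76.40) − 1/(402) = -0.01309 − 0.002488 = -0.01558, so q = -64.2 cm.
The image is virtual, upright and reduced, on the same side as the object.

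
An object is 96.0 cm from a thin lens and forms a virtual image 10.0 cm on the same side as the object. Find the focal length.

Virtual image ⇒ d_i = −10.0 cm.
1/f = 1/d_o + 1/d_i = 1/(96.0) + 1/(-10.0) = -0.08958, so f = -11.2 cm.
Since f is negative, the thin lens is diverging.

f = -11.2 cm (diverging)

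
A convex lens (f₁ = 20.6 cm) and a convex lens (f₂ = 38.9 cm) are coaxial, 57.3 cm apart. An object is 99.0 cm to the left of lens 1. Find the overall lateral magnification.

m = -1.34

Lens 1: 1/d_i1 = 1/(20.6) − 1/(99.0) = 0.03844, so d_i1 = 26.01 cm; m₁ = −d_i1/d_o1 = -0.2627.
d_o2 = 57.3 − (26.01) = 31.29 cm.
Lens 2: 1/d_i2 = 1/(38.9) − 1/(31.29) = -0.006252, so d_i2 = -159.9 cm; m₂ = −d_i2/d_o2 = +5.112.
m = m₁·m₂ = (-0.2627)(+5.112) = -1.34.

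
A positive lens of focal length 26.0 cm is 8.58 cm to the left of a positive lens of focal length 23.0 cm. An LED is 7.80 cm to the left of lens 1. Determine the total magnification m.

m = +10.0

Lens 1: 1/d_i1 = 1/(26.0) − 1/(7.80) = -0.08974, so d_i1 = -11.14 cm; m₁ = −d_i1/d_o1 = +1.428.
d_o2 = 8.58 − (-11.14) = 19.72 cm.
Lens 2: 1/d_i2 = 1/(23.0) − 1/(19.72) = -0.007232, so d_i2 = -138.3 cm; m₂ = −d_i2/d_o2 = +7.012.
m = m₁·m₂ = (+1.428)(+7.012) = +10.0.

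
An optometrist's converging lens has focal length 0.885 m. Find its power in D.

P = +1.13 D

P = 1/f = 1/(0.885 m) = +1.13 D.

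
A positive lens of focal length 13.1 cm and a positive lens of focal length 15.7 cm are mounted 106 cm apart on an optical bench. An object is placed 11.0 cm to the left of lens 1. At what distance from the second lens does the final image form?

17.3 cm

Lens 1: 1/d_i1 = 1/f₁ − 1/d_o1 = 1/(13.1) − 1/(11.0) = -0.01457, so d_i1 = -68.62 cm.
The intermediate image is 68.62 cm to the left of lens 1 (virtual), which is 106 − (-68.62) = 174.6 cm to the left of lens 2, so d_o2 = +174.6 cm.
Lens 2: 1/d_i2 = 1/f₂ − 1/d_o2 = 1/(15.7) − 1/(174.6) = 0.05797, so d_i2 = 17.3 cm.
The final image is real, 17.3 cm to the right of lens 2 (overall magnification ≈ -0.62).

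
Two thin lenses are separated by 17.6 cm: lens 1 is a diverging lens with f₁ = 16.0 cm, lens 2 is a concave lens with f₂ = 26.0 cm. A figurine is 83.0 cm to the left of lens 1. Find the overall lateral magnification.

m = +0.0737

f₁ = −16.0 cm (diverging).
Lens 1: 1/d_i1 = 1/(-16.0) − 1/(83.0) = -0.07455, so d_i1 = -13.41 cm; m₁ = −d_i1/d_o1 = +0.1616.
d_o2 = 17.6 − (-13.41) = 31.01 cm.
f₂ = −26.0 cm (diverging).
Lens 2: 1/d_i2 = 1/(-26.0) − 1/(31.01) = -0.07071, so d_i2 = -14.14 cm; m₂ = −d_i2/d_o2 = +0.4561.
m = m₁·m₂ = (+0.1616)(+0.4561) = +0.0737.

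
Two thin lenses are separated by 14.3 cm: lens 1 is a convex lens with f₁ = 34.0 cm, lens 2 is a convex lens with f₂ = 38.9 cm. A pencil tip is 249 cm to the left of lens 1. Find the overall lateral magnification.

m = -0.0962

Lens 1: 1/d_i1 = 1/(34.0) − 1/(249) = 0.02540, so d_i1 = 39.38 cm; m₁ = −d_i1/d_o1 = -0.1582.
d_o2 = 14.3 − (39.38) = -25.08 cm (virtual object).
Lens 2: 1/d_i2 = 1/(38.9) − 1/(-25.08) = 0.06558, so d_i2 = 15.25 cm; m₂ = −d_i2/d_o2 = +0.6080.
m = m₁·m₂ = (-0.1582)(+0.6080) = -0.0962.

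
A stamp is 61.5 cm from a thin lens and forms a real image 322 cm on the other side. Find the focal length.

Real image ⇒ d_i = +322 cm.
1/f = 1/d_o + 1/d_i = 1/(61.5) + 1/(322) = 0.01937, so f = 51.6 cm.
Since f is positive, the thin lens is converging.

f = 51.6 cm (converging)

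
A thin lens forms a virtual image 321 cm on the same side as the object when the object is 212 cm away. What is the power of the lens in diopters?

Virtual image ⇒ d_i = −321 cm.
1/f = 1/d_o + 1/d_i = 1/(212) + 1/(-321) = 0.001602 cm⁻¹.
f = 624.3 cm = 6.243 m, so P = 1/f = +0.160 D.

P = +0.160 D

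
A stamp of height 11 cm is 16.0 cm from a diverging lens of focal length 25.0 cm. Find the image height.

6.71 cm

For a diverging lens, f = -25.0 cm.
1/d_i = 1/f − 1/d_o = 1/(-25.00) − 1/(16.0) = -0.1025, so d_i = -9.756 cm.
m = −d_i/d_o = +0.6098.
|h_i| = |m|·h_o = 0.6098 × 11 = 6.71 cm. The image is virtual, upright and reduced, on the same side as the object.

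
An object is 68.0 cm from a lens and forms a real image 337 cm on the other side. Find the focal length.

f = 56.6 cm (converging)

Real image ⇒ d_i = +337 cm.
1/f = 1/d_o + 1/d_i = 1/(68.0) + 1/(337) = 0.01767, so f = 56.6 cm.
Since f is positive, the lens is converging.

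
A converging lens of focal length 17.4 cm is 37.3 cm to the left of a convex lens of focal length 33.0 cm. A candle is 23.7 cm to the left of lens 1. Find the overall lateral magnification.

Lens 1: 1/d_i1 = 1/(17.4) − 1/(23.7) = 0.01528, so d_i1 = 65.46 cm; m₁ = −d_i1/d_o1 = -2.762.
d_o2 = 37.3 − (65.46) = -28.16 cm (virtual object).
Lens 2: 1/d_i2 = 1/(33.0) − 1/(-28.16) = 0.06581, so d_i2 = 15.19 cm; m₂ = −d_i2/d_o2 = +0.5396.
m = m₁·m₂ = (-2.762)(+0.5396) = -1.49.

m = -1.49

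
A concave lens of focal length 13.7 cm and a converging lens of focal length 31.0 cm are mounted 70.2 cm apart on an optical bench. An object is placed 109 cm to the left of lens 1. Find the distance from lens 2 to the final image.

49.7 cm

Lens 1 is diverging, so f₁ = −13.7 cm.
Lens 1: 1/d_i1 = 1/f₁ − 1/d_o1 = 1/(-13.7) − 1/(109) = -0.08217, so d_i1 = -12.17 cm.
The intermediate image is 12.17 cm to the left of lens 1 (virtual), which is 70.2 − (-12.17) = 82.37 cm to the left of lens 2, so d_o2 = +82.37 cm.
Lens 2: 1/d_i2 = 1/f₂ − 1/d_o2 = 1/(31.0) − 1/(82.37) = 0.02012, so d_i2 = 49.7 cm.
The final image is real, 49.7 cm to the right of lens 2 (overall magnification ≈ -0.067).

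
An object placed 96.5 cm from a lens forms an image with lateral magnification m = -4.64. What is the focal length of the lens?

f = 79.4 cm (converging)

m = −d_i/d_o ⇒ d_i = −m·d_o = −(-4.64)·(96.5) = 447.8 cm.
1/f = 1/d_o + 1/d_i = 1/(96.5) + 1/(447.8) = 0.01260, so f = 79.4 cm.
Since f is positive, the lens is converging.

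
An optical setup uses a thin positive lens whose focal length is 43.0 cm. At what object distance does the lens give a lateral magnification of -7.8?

48.5 cm

m = −d_i/d_o ⇒ d_i = −m·d_o.
1/f = 1/d_o + 1/d_i = 1/d_o − 1/(m·d_o) = (1 − 1/m)/d_o, so d_o = f(1 − 1/m) = (43.00)(1 − 1/(-7.8)) = 48.5 cm.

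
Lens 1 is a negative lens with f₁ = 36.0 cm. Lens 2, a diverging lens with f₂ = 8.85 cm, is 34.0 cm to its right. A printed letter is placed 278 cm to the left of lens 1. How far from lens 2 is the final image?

Lens 1 is diverging, so f₁ = −36.0 cm.
Lens 1: 1/d_i1 = 1/f₁ − 1/d_o1 = 1/(-36.0) − 1/(278) = -0.03137, so d_i1 = -31.87 cm.
The intermediate image is 31.87 cm to the left of lens 1 (virtual), which is 34.0 − (-31.87) = 65.87 cm to the left of lens 2, so d_o2 = +65.87 cm.
Lens 2 is diverging, so f₂ = −8.85 cm.
Lens 2: 1/d_i2 = 1/f₂ − 1/d_o2 = 1/(-8.85) − 1/(65.87) = -0.1282, so d_i2 = -7.80 cm.
The final image is virtual, 7.80 cm to the left of lens 2 (overall magnification ≈ 0.014).

7.80 cm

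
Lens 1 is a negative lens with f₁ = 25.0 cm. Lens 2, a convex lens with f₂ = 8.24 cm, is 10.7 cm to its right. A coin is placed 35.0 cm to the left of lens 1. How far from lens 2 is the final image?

Lens 1 is diverging, so f₁ = −25.0 cm.
Lens 1: 1/d_i1 = 1/f₁ − 1/d_o1 = 1/(-25.0) − 1/(35.0) = -0.06857, so d_i1 = -14.58 cm.
The intermediate image is 14.58 cm to the left of lens 1 (virtual), which is 10.7 − (-14.58) = 25.28 cm to the left of lens 2, so d_o2 = +25.28 cm.
Lens 2: 1/d_i2 = 1/f₂ − 1/d_o2 = 1/(8.24) − 1/(25.28) = 0.08180, so d_i2 = 12.2 cm.
The final image is real, 12.2 cm to the right of lens 2 (overall magnification ≈ -0.20).

12.2 cm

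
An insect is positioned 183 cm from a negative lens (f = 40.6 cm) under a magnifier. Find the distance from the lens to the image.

33.2 cm

For a negative lens, f = -40.6 cm.
Thin-lens equation: 1/v = 1/f − 1/u = 1/(-40.60) − 1/(183) = -0.02463 − 0.005464 = -0.03010, so v = -33.2 cm.
The image is virtual, upright and reduced, on the same side as the object.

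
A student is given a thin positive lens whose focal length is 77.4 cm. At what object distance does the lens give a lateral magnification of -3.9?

m = −d_i/d_o ⇒ d_i = −m·d_o.
1/f = 1/d_o + 1/d_i = 1/d_o − 1/(m·d_o) = (1 − 1/m)/d_o, so d_o = f(1 − 1/m) = (77.40)(1 − 1/(-3.9)) = 97.2 cm.

97.2 cm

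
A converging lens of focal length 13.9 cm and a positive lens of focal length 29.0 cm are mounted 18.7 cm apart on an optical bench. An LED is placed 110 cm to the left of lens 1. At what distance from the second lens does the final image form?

Lens 1: 1/d_i1 = 1/f₁ − 1/d_o1 = 1/(13.9) − 1/(110) = 0.06285, so d_i1 = 15.91 cm.
The intermediate image is 15.91 cm to the right of lens 1, which is 18.7 − (15.91) = 2.790 cm to the left of lens 2, so d_o2 = +2.790 cm.
Lens 2: 1/d_i2 = 1/f₂ − 1/d_o2 = 1/(29.0) − 1/(2.790) = -0.3239, so d_i2 = -3.09 cm.
The final image is virtual, 3.09 cm to the left of lens 2 (overall magnification ≈ -0.16).

3.09 cm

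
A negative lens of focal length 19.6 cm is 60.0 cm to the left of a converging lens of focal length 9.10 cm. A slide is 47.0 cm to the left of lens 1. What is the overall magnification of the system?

m = -0.0414

f₁ = −19.6 cm (diverging).
Lens 1: 1/d_i1 = 1/(-19.6) − 1/(47.0) = -0.07230, so d_i1 = -13.83 cm; m₁ = −d_i1/d_o1 = +0.2943.
d_o2 = 60.0 − (-13.83) = 73.83 cm.
Lens 2: 1/d_i2 = 1/(9.10) − 1/(73.83) = 0.09635, so d_i2 = 10.38 cm; m₂ = −d_i2/d_o2 = -0.1406.
m = m₁·m₂ = (+0.2943)(-0.1406) = -0.0414.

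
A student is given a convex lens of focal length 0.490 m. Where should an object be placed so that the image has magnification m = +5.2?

m = −d_i/d_o ⇒ d_i = −m·d_o.
1/f = 1/d_o + 1/d_i = 1/d_o − 1/(m·d_o) = (1 − 1/m)/d_o, so d_o = f(1 − 1/m) = (0.4900)(1 − 1/(+5.2)) = 0.396 m.

0.396 m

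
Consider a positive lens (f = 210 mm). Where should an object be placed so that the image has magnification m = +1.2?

m = −d_i/d_o ⇒ d_i = −m·d_o.
1/f = 1/d_o + 1/d_i = 1/d_o − 1/(m·d_o) = (1 − 1/m)/d_o, so d_o = f(1 − 1/m) = (210.0)(1 − 1/(+1.2)) = 35.0 mm.

35.0 mm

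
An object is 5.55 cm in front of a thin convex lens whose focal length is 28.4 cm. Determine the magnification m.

m = +1.24

1/d_i = 1/f − 1/d_o = 1/(28.40) − 1/(5.55) = -0.1450, so d_i = -6.898 cm.
m = −d_i/d_o = −(-6.898)/(5.55) = +1.24.
The image is virtual, upright and enlarged, on the same side as the object.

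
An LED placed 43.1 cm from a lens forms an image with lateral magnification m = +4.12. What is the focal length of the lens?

f = 56.9 cm (converging)

m = −d_i/d_o ⇒ d_i = −m·d_o = −(+4.12)·(43.1) = -177.6 cm.
1/f = 1/d_o + 1/d_i = 1/(43.1) + 1/(-177.6) = 0.01757, so f = 56.9 cm.
Since f is positive, the lens is converging.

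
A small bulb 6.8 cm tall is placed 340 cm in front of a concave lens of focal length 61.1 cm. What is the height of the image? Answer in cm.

1.04 cm

For a concave lens, f = -61.1 cm.
1/d_i = 1/f − 1/d_o = 1/(-61.10) − 1/(340) = -0.01931, so d_i = -51.79 cm.
m = −d_i/d_o = +0.1523.
|h_i| = |m|·h_o = 0.1523 × 6.8 = 1.04 cm. The image is virtual, upright and reduced, on the same side as the object.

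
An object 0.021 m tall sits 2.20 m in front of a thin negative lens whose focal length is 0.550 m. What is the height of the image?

0.00420 m

For a negative lens, f = -0.550 m.
1/d_i = 1/f − 1/d_o = 1/(-0.5500) − 1/(2.20) = -2.273, so d_i = -0.4400 m.
m = −d_i/d_o = +0.2000.
|h_i| = |m|·h_o = 0.2000 × 0.021 = 0.00420 m. The image is virtual, upright and reduced, on the same side as the object.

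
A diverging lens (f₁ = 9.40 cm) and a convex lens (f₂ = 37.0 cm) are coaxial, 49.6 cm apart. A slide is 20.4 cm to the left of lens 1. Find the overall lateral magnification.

m = -0.613

f₁ = −9.40 cm (diverging).
Lens 1: 1/d_i1 = 1/(-9.40) − 1/(20.4) = -0.1554, so d_i1 = -6.435 cm; m₁ = −d_i1/d_o1 = +0.3154.
d_o2 = 49.6 − (-6.435) = 56.04 cm.
Lens 2: 1/d_i2 = 1/(37.0) − 1/(56.04) = 0.009183, so d_i2 = 108.9 cm; m₂ = −d_i2/d_o2 = -1.943.
m = m₁·m₂ = (+0.3154)(-1.943) = -0.613.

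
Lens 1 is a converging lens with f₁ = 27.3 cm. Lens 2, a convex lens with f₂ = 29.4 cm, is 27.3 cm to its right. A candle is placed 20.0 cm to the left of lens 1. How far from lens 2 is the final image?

41.3 cm

Lens 1: 1/d_i1 = 1/f₁ − 1/d_o1 = 1/(27.3) − 1/(20.0) = -0.01337, so d_i1 = -74.79 cm.
The intermediate image is 74.79 cm to the left of lens 1 (virtual), which is 27.3 − (-74.79) = 102.1 cm to the left of lens 2, so d_o2 = +102.1 cm.
Lens 2: 1/d_i2 = 1/f₂ − 1/d_o2 = 1/(29.4) − 1/(102.1) = 0.02422, so d_i2 = 41.3 cm.
The final image is real, 41.3 cm to the right of lens 2 (overall magnification ≈ -1.5).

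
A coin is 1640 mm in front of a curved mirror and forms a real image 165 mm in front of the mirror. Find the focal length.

f = 150 mm (concave)

Real image ⇒ d_i = +165 mm.
1/f = 1/d_o + 1/d_i = 1/(1640) + 1/(165) = 0.006670, so f = 150 mm.
Since f is positive, the curved mirror is concave.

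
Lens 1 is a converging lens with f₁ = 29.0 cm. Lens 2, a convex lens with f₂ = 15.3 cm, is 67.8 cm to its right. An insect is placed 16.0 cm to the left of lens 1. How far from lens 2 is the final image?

18.0 cm

Lens 1: 1/d_i1 = 1/f₁ − 1/d_o1 = 1/(29.0) − 1/(16.0) = -0.02802, so d_i1 = -35.69 cm.
The intermediate image is 35.69 cm to the left of lens 1 (virtual), which is 67.8 − (-35.69) = 103.5 cm to the left of lens 2, so d_o2 = +103.5 cm.
Lens 2: 1/d_i2 = 1/f₂ − 1/d_o2 = 1/(15.3) − 1/(103.5) = 0.05570, so d_i2 = 18.0 cm.
The final image is real, 18.0 cm to the right of lens 2 (overall magnification ≈ -0.39).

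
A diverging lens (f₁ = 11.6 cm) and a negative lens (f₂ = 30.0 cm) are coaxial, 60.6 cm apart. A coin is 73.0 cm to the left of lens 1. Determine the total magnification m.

m = +0.0409

f₁ = −11.6 cm (diverging).
Lens 1: 1/d_i1 = 1/(-11.6) − 1/(73.0) = -0.09991, so d_i1 = -10.01 cm; m₁ = −d_i1/d_o1 = +0.1371.
d_o2 = 60.6 − (-10.01) = 70.61 cm.
f₂ = −30.0 cm (diverging).
Lens 2: 1/d_i2 = 1/(-30.0) − 1/(70.61) = -0.04750, so d_i2 = -21.05 cm; m₂ = −d_i2/d_o2 = +0.2982.
m = m₁·m₂ = (+0.1371)(+0.2982) = +0.0409.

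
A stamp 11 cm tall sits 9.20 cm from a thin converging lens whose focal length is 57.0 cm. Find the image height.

13.1 cm

1/d_i = 1/f − 1/d_o = 1/(57.00) − 1/(9.20) = -0.09115, so d_i = -10.97 cm.
m = −d_i/d_o = +1.192.
|h_i| = |m|·h_o = 1.192 × 11 = 13.1 cm. The image is virtual, upright and enlarged, on the same side as the object.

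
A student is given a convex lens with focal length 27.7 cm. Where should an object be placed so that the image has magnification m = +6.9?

m = −d_i/d_o ⇒ d_i = −m·d_o.
1/f = 1/d_o + 1/d_i = 1/d_o − 1/(m·d_o) = (1 − 1/m)/d_o, so d_o = f(1 − 1/m) = (27.70)(1 − 1/(+6.9)) = 23.7 cm.

23.7 cm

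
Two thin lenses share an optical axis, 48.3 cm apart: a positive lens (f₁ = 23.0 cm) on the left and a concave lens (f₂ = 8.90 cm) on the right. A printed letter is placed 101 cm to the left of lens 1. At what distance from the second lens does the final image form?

Lens 1: 1/d_i1 = 1/f₁ − 1/d_o1 = 1/(23.0) − 1/(101) = 0.03358, so d_i1 = 29.78 cm.
The intermediate image is 29.78 cm to the right of lens 1, which is 48.3 − (29.78) = 18.52 cm to the left of lens 2, so d_o2 = +18.52 cm.
Lens 2 is diverging, so f₂ = −8.90 cm.
Lens 2: 1/d_i2 = 1/f₂ − 1/d_o2 = 1/(-8.90) − 1/(18.52) = -0.1664, so d_i2 = -6.01 cm.
The final image is virtual, 6.01 cm to the left of lens 2 (overall magnification ≈ -0.096).

6.01 cm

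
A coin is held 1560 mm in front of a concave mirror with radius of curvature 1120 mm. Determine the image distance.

874 mm

f = R/2 = 1120/2 = 560.0 mm.
Mirror equation: 1/d_i = 1/f − 1/d_o = 1/(560.0) − 1/(1560) = 0.001786 − 0.0006410 = 0.001145, so d_i = 874 mm.
The image is real, inverted and reduced, in front of the mirror.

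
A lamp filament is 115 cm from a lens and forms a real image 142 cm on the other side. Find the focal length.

f = 63.5 cm (converging)

Real image ⇒ d_i = +142 cm.
1/f = 1/d_o + 1/d_i = 1/(115) + 1/(142) = 0.01574, so f = 63.5 cm.
Since f is positive, the lens is converging.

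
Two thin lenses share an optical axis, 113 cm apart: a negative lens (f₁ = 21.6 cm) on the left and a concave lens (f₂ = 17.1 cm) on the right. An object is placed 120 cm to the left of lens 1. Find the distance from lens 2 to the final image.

Lens 1 is diverging, so f₁ = −21.6 cm.
Lens 1: 1/d_i1 = 1/f₁ − 1/d_o1 = 1/(-21.6) − 1/(120) = -0.05463, so d_i1 = -18.31 cm.
The intermediate image is 18.31 cm to the left of lens 1 (virtual), which is 113 − (-18.31) = 131.3 cm to the left of lens 2, so d_o2 = +131.3 cm.
Lens 2 is diverging, so f₂ = −17.1 cm.
Lens 2: 1/d_i2 = 1/f₂ − 1/d_o2 = 1/(-17.1) − 1/(131.3) = -0.06610, so d_i2 = -15.1 cm.
The final image is virtual, 15.1 cm to the left of lens 2 (overall magnification ≈ 0.018).

15.1 cm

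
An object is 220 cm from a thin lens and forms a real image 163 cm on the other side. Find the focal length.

f = 93.6 cm (converging)

Real image ⇒ d_i = +163 cm.
1/f = 1/d_o + 1/d_i = 1/(220) + 1/(163) = 0.01068, so f = 93.6 cm.
Since f is positive, the thin lens is converging.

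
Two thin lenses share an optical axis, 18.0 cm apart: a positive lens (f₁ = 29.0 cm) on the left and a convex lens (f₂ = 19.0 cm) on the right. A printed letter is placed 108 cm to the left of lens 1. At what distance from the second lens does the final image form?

Lens 1: 1/d_i1 = 1/f₁ − 1/d_o1 = 1/(29.0) − 1/(108) = 0.02522, so d_i1 = 39.65 cm.
The intermediate image is 39.65 cm to the right of lens 1, which lies 21.65 cm to the right of lens 2 — a virtual object — so d_o2 = −21.65 cm.
Lens 2: 1/d_i2 = 1/f₂ − 1/d_o2 = 1/(19.0) − 1/(-21.65) = 0.09882, so d_i2 = 10.1 cm.
The final image is real, 10.1 cm to the right of lens 2 (overall magnification ≈ -0.17).

10.1 cm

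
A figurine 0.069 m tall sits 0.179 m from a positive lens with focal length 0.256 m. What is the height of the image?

0.229 m

1/d_i = 1/f − 1/d_o = 1/(0.2560) − 1/(0.179) = -1.680, so d_i = -0.5951 m.
m = −d_i/d_o = +3.325.
|h_i| = |m|·h_o = 3.325 × 0.069 = 0.229 m. The image is virtual, upright and enlarged, on the same side as the object.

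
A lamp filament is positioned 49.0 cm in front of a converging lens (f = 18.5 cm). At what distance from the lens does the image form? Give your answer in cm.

Thin-lens equation: 1/v = 1/f − 1/u = 1/(18.50) − 1/(49.0) = 0.05405 − 0.02041 = 0.03365, so v = 29.7 cm.
The image is real, inverted and reduced, on the far side of the lens.

29.7 cm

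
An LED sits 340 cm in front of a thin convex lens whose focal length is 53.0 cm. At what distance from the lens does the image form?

62.8 cm

Thin-lens equation: 1/d_i = 1/f − 1/d_o = 1/(53.00) − 1/(340) = 0.01887 − 0.002941 = 0.01593, so d_i = 62.8 cm.
The image is real, inverted and reduced, on the far side of the lens.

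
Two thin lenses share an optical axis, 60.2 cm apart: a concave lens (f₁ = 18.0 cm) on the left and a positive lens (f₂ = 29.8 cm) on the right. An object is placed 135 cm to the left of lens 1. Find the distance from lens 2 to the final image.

49.0 cm

Lens 1 is diverging, so f₁ = −18.0 cm.
Lens 1: 1/d_i1 = 1/f₁ − 1/d_o1 = 1/(-18.0) − 1/(135) = -0.06296, so d_i1 = -15.88 cm.
The intermediate image is 15.88 cm to the left of lens 1 (virtual), which is 60.2 − (-15.88) = 76.08 cm to the left of lens 2, so d_o2 = +76.08 cm.
Lens 2: 1/d_i2 = 1/f₂ − 1/d_o2 = 1/(29.8) − 1/(76.08) = 0.02041, so d_i2 = 49.0 cm.
The final image is real, 49.0 cm to the right of lens 2 (overall magnification ≈ -0.076).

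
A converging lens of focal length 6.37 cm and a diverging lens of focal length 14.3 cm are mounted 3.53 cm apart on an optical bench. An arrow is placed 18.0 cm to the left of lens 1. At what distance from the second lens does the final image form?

Lens 1: 1/d_i1 = 1/f₁ − 1/d_o1 = 1/(6.37) − 1/(18.0) = 0.1014, so d_i1 = 9.859 cm.
The intermediate image is 9.859 cm to the right of lens 1, which lies 6.329 cm to the right of lens 2 — a virtual object — so d_o2 = −6.329 cm.
Lens 2 is diverging, so f₂ = −14.3 cm.
Lens 2: 1/d_i2 = 1/f₂ − 1/d_o2 = 1/(-14.3) − 1/(-6.329) = 0.08807, so d_i2 = 11.4 cm.
The final image is real, 11.4 cm to the right of lens 2 (overall magnification ≈ -0.98).

11.4 cm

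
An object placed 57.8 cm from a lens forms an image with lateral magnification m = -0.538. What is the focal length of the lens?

f = 20.2 cm (converging)

m = −d_i/d_o ⇒ d_i = −m·d_o = −(-0.538)·(57.8) = 31.10 cm.
1/f = 1/d_o + 1/d_i = 1/(57.8) + 1/(31.10) = 0.04946, so f = 20.2 cm.
Since f is positive, the lens is converging.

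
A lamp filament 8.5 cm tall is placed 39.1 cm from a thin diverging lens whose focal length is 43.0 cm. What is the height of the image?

4.45 cm

For a diverging lens, f = -43.0 cm.
1/d_i = 1/f − 1/d_o = 1/(-43.00) − 1/(39.1) = -0.04883, so d_i = -20.48 cm.
m = −d_i/d_o = +0.5238.
|h_i| = |m|·h_o = 0.5238 × 8.5 = 4.45 cm. The image is virtual, upright and reduced, on the same side as the object.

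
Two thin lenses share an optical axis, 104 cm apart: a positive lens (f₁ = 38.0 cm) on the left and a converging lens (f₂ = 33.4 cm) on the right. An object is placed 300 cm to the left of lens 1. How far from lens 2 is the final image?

74.6 cm

Lens 1: 1/d_i1 = 1/f₁ − 1/d_o1 = 1/(38.0) − 1/(300) = 0.02298, so d_i1 = 43.51 cm.
The intermediate image is 43.51 cm to the right of lens 1, which is 104 − (43.51) = 60.49 cm to the left of lens 2, so d_o2 = +60.49 cm.
Lens 2: 1/d_i2 = 1/f₂ − 1/d_o2 = 1/(33.4) − 1/(60.49) = 0.01341, so d_i2 = 74.6 cm.
The final image is real, 74.6 cm to the right of lens 2 (overall magnification ≈ 0.18).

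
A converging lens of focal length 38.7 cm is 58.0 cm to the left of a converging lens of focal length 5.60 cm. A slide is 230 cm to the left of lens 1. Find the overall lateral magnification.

Lens 1: 1/d_i1 = 1/(38.7) − 1/(230) = 0.02149, so d_i1 = 46.53 cm; m₁ = −d_i1/d_o1 = -0.2023.
d_o2 = 58.0 − (46.53) = 11.47 cm.
Lens 2: 1/d_i2 = 1/(5.60) − 1/(11.47) = 0.09139, so d_i2 = 10.94 cm; m₂ = −d_i2/d_o2 = -0.9540.
m = m₁·m₂ = (-0.2023)(-0.9540) = +0.193.

m = +0.193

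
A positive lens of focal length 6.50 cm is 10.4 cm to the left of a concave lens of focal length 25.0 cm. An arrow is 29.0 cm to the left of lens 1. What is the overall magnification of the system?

Lens 1: 1/d_i1 = 1/(6.50) − 1/(29.0) = 0.1194, so d_i1 = 8.378 cm; m₁ = −d_i1/d_o1 = -0.2889.
d_o2 = 10.4 − (8.378) = 2.022 cm.
f₂ = −25.0 cm (diverging).
Lens 2: 1/d_i2 = 1/(-25.0) − 1/(2.022) = -0.5346, so d_i2 = -1.871 cm; m₂ = −d_i2/d_o2 = +0.9252.
m = m₁·m₂ = (-0.2889)(+0.9252) = -0.267.

m = -0.267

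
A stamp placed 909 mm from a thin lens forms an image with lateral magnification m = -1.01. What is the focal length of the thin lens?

m = −d_i/d_o ⇒ d_i = −m·d_o = −(-1.01)·(909) = 918.1 mm.
1/f = 1/d_o + 1/d_i = 1/(909) + 1/(918.1) = 0.002189, so f = 457 mm.
Since f is positive, the thin lens is converging.

f = 457 mm (converging)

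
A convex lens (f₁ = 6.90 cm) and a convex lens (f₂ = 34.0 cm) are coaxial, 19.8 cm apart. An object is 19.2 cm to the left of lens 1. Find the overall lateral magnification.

Lens 1: 1/d_i1 = 1/(6.90) − 1/(19.2) = 0.09284, so d_i1 = 10.77 cm; m₁ = −d_i1/d_o1 = -0.5609.
d_o2 = 19.8 − (10.77) = 9.030 cm.
Lens 2: 1/d_i2 = 1/(34.0) − 1/(9.030) = -0.08133, so d_i2 = -12.30 cm; m₂ = −d_i2/d_o2 = +1.362.
m = m₁·m₂ = (-0.5609)(+1.362) = -0.764.

m = -0.764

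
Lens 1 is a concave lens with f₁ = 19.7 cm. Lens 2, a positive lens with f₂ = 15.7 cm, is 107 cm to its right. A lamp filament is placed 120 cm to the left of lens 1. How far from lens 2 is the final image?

18.0 cm

Lens 1 is diverging, so f₁ = −19.7 cm.
Lens 1: 1/d_i1 = 1/f₁ − 1/d_o1 = 1/(-19.7) − 1/(120) = -0.05909, so d_i1 = -16.92 cm.
The intermediate image is 16.92 cm to the left of lens 1 (virtual), which is 107 − (-16.92) = 123.9 cm to the left of lens 2, so d_o2 = +123.9 cm.
Lens 2: 1/d_i2 = 1/f₂ − 1/d_o2 = 1/(15.7) − 1/(123.9) = 0.05562, so d_i2 = 18.0 cm.
The final image is real, 18.0 cm to the right of lens 2 (overall magnification ≈ -0.020).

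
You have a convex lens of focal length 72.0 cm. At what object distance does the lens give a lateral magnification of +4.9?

57.3 cm

m = −d_i/d_o ⇒ d_i = −m·d_o.
1/f = 1/d_o + 1/d_i = 1/d_o − 1/(m·d_o) = (1 − 1/m)/d_o, so d_o = f(1 − 1/m) = (72.00)(1 − 1/(+4.9)) = 57.3 cm.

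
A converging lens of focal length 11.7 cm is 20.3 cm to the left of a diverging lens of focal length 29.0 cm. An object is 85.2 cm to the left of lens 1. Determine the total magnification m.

m = -0.129

Lens 1: 1/d_i1 = 1/(11.7) − 1/(85.2) = 0.07373, so d_i1 = 13.56 cm; m₁ = −d_i1/d_o1 = -0.1592.
d_o2 = 20.3 − (13.56) = 6.740 cm.
f₂ = −29.0 cm (diverging).
Lens 2: 1/d_i2 = 1/(-29.0) − 1/(6.740) = -0.1829, so d_i2 = -5.469 cm; m₂ = −d_i2/d_o2 = +0.8114.
m = m₁·m₂ = (-0.1592)(+0.8114) = -0.129.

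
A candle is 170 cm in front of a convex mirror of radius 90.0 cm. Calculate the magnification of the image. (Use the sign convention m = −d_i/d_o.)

f = R/2 = 90.0/2 = 45.00 cm; for a convex mirror, f = -45.00 cm.
1/d_i = 1/f − 1/d_o = 1/(-45.00) − 1/(170) = -0.02810, so d_i = -35.58 cm.
m = −d_i/d_o = −(-35.58)/(170) = +0.209.
The image is virtual, upright and reduced, behind the mirror.

m = +0.209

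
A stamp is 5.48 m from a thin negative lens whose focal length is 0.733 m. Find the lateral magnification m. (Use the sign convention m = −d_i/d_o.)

m = +0.118

For a negative lens, f = -0.733 m.
1/d_i = 1/f − 1/d_o = 1/(-0.7330) − 1/(5.48) = -1.547, so d_i = -0.6465 m.
m = −d_i/d_o = −(-0.6465)/(5.48) = +0.118.
The image is virtual, upright and reduced, on the same side as the object.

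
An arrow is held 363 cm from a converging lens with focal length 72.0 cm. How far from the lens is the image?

89.8 cm

Thin-lens equation: 1/s_i = 1/f − 1/s_o = 1/(72.00) − 1/(363) = 0.01389 − 0.002755 = 0.01113, so s_i = 89.8 cm.
The image is real, inverted and reduced, on the far side of the lens.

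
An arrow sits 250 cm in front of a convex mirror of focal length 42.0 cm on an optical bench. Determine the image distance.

For a convex mirror, f = -42.0 cm.
Mirror equation: 1/s_i = 1/f − 1/s_o = 1/(-42.00) − 1/(250) = -0.02381 − 0.004000 = -0.02781, so s_i = -36.0 cm.
The image is virtual, upright and reduced, behind the mirror.

36.0 cm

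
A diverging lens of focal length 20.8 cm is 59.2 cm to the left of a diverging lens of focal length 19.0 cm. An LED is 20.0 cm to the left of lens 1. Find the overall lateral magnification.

m = +0.110

f₁ = −20.8 cm (diverging).
Lens 1: 1/d_i1 = 1/(-20.8) − 1/(20.0) = -0.09808, so d_i1 = -10.20 cm; m₁ = −d_i1/d_o1 = +0.5100.
d_o2 = 59.2 − (-10.20) = 69.40 cm.
f₂ = −19.0 cm (diverging).
Lens 2: 1/d_i2 = 1/(-19.0) − 1/(69.40) = -0.06704, so d_i2 = -14.92 cm; m₂ = −d_i2/d_o2 = +0.2149.
m = m₁·m₂ = (+0.5100)(+0.2149) = +0.110.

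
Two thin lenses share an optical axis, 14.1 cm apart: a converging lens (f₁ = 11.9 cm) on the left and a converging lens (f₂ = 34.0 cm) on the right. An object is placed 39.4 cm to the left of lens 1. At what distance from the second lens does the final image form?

2.71 cm

Lens 1: 1/d_i1 = 1/f₁ − 1/d_o1 = 1/(11.9) − 1/(39.4) = 0.05865, so d_i1 = 17.05 cm.
The intermediate image is 17.05 cm to the right of lens 1, which lies 2.950 cm to the right of lens 2 — a virtual object — so d_o2 = −2.950 cm.
Lens 2: 1/d_i2 = 1/f₂ − 1/d_o2 = 1/(34.0) − 1/(-2.950) = 0.3684, so d_i2 = 2.71 cm.
The final image is real, 2.71 cm to the right of lens 2 (overall magnification ≈ -0.40).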